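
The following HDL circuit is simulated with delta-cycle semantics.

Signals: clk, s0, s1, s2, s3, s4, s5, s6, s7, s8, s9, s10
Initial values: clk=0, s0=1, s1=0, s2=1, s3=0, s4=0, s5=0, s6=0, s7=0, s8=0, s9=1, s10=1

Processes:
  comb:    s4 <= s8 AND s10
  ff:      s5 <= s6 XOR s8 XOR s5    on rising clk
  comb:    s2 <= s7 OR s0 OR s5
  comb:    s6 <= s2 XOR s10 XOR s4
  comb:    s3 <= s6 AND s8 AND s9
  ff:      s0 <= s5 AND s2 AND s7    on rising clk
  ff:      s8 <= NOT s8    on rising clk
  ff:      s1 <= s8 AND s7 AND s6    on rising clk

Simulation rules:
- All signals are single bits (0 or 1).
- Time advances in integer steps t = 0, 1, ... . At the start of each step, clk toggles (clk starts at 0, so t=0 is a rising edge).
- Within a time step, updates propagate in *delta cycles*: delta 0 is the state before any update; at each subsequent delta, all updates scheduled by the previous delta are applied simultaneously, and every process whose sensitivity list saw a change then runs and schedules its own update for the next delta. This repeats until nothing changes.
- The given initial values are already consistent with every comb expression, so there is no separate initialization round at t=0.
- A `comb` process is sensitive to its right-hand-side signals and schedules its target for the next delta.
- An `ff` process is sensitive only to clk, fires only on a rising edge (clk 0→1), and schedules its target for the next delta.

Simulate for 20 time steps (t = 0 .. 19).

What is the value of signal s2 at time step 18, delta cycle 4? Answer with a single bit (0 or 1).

1

[bits: s6,s0,s3,s2,s10,s9,s8,clk,s4,s5,s1,s7]
t=0: Δ0=010111000000 Δ1=010111010000 Δ2=000111110000 Δ3=000011111000 | 3Δ
t=1: Δ0=000011111000 Δ1=000011101000 | 1Δ
t=2: Δ0=000011101000 Δ1=000011111000 Δ2=000011011100 Δ3=000111010100 | 3Δ
t=3: Δ0=000111010100 Δ1=000111000100 | 1Δ
t=4: Δ0=000111000100 Δ1=000111010100 Δ2=000111110100 Δ3=000111111100 Δ4=100111111100 Δ5=101111111100 | 5Δ
t=5: Δ0=101111111100 Δ1=101111101100 | 1Δ
t=6: Δ0=101111101100 Δ1=101111111100 Δ2=101111011100 Δ3=100111010100 Δ4=000111010100 | 4Δ
t=7: Δ0=000111010100 Δ1=000111000100 | 1Δ
t=8: Δ0=000111000100 Δ1=000111010100 Δ2=000111110100 Δ3=000111111100 Δ4=100111111100 Δ5=101111111100 | 5Δ
t=9: Δ0=101111111100 Δ1=101111101100 | 1Δ
t=10: Δ0=101111101100 Δ1=101111111100 Δ2=101111011100 Δ3=100111010100 Δ4=000111010100 | 4Δ
t=11: Δ0=000111010100 Δ1=000111000100 | 1Δ
t=12: Δ0=000111000100 Δ1=000111010100 Δ2=000111110100 Δ3=000111111100 Δ4=100111111100 Δ5=101111111100 | 5Δ
t=13: Δ0=101111111100 Δ1=101111101100 | 1Δ
t=14: Δ0=101111101100 Δ1=101111111100 Δ2=101111011100 Δ3=100111010100 Δ4=000111010100 | 4Δ
t=15: Δ0=000111010100 Δ1=000111000100 | 1Δ
t=16: Δ0=000111000100 Δ1=000111010100 Δ2=000111110100 Δ3=000111111100 Δ4=100111111100 Δ5=101111111100 | 5Δ
t=17: Δ0=101111111100 Δ1=101111101100 | 1Δ
t=18: Δ0=101111101100 Δ1=101111111100 Δ2=101111011100 Δ3=100111010100 Δ4=000111010100 | 4Δ
t=19: Δ0=000111010100 Δ1=000111000100 | 1Δ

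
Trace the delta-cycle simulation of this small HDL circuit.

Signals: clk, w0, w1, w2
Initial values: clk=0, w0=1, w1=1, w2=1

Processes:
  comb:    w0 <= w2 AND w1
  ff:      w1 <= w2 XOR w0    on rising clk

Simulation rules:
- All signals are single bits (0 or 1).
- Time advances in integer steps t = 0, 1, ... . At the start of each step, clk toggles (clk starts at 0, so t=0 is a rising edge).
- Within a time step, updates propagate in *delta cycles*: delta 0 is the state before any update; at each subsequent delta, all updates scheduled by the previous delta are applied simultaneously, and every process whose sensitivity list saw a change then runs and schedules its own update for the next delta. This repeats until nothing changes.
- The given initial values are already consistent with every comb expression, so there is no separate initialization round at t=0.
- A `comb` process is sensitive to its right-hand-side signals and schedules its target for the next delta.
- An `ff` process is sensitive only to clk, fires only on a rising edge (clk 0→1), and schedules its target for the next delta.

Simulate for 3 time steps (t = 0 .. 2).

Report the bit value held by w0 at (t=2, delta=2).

t=0 Δ0: w0=1 clk=0 w1=1 w2=1
  Δ1: clk:0→1
  Δ2: w1:1→0
  Δ3: w0:1→0
  (3Δ to stable)
t=1 Δ0: w0=0 clk=1 w1=0 w2=1
  Δ1: clk:1→0
  (1Δ to stable)
t=2 Δ0: w0=0 clk=0 w1=0 w2=1
  Δ1: clk:0→1
  Δ2: w1:0→1
  Δ3: w0:0→1
  (3Δ to stable)

0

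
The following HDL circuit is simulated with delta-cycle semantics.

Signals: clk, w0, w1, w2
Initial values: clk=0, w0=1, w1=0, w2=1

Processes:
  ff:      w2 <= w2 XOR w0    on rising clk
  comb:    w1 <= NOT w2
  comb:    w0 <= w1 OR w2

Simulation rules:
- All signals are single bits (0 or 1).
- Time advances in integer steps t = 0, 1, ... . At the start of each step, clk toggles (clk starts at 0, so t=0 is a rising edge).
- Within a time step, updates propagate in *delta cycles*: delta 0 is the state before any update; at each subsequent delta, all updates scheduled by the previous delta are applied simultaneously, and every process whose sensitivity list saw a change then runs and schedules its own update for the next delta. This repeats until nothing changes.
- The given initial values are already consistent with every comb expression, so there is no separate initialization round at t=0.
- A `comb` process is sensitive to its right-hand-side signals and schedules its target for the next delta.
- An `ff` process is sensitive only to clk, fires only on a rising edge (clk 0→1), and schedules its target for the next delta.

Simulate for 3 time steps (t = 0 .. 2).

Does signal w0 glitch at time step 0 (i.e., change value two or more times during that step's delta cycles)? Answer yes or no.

yes

[bits: w1,clk,w0,w2]
t=0: Δ0=0011 Δ1=0111 Δ2=0110 Δ3=1100 Δ4=1110 | 4Δ
t=1: Δ0=1110 Δ1=1010 | 1Δ
t=2: Δ0=1010 Δ1=1110 Δ2=1111 Δ3=0111 | 3Δ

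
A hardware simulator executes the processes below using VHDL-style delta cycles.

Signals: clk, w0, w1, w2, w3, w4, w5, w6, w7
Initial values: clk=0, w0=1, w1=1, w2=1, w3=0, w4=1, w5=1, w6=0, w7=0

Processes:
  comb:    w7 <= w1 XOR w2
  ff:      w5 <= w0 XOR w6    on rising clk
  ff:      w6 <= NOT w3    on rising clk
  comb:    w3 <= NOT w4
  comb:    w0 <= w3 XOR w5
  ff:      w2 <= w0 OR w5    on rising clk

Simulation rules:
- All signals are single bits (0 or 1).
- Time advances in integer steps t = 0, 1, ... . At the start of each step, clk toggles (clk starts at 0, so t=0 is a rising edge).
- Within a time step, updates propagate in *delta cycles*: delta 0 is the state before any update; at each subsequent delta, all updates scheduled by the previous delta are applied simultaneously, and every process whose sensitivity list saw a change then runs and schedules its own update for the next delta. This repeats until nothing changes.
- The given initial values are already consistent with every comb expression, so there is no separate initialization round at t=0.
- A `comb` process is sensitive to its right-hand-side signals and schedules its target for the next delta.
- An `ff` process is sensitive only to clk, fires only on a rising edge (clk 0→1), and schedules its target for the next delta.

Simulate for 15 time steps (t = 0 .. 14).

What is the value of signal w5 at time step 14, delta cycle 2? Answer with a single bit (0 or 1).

t0.Δ0 w4=1 w6=0 w1=1 w2=1 clk=0 w7=0 w5=1 w0=1 w3=0
t0.Δ1 w4=1 w6=0 w1=1 w2=1 clk=1 w7=0 w5=1 w0=1 w3=0
t0.Δ2 w4=1 w6=1 w1=1 w2=1 clk=1 w7=0 w5=1 w0=1 w3=0
t1.Δ0 w4=1 w6=1 w1=1 w2=1 clk=1 w7=0 w5=1 w0=1 w3=0
t1.Δ1 w4=1 w6=1 w1=1 w2=1 clk=0 w7=0 w5=1 w0=1 w3=0
t2.Δ0 w4=1 w6=1 w1=1 w2=1 clk=0 w7=0 w5=1 w0=1 w3=0
t2.Δ1 w4=1 w6=1 w1=1 w2=1 clk=1 w7=0 w5=1 w0=1 w3=0
t2.Δ2 w4=1 w6=1 w1=1 w2=1 clk=1 w7=0 w5=0 w0=1 w3=0
t2.Δ3 w4=1 w6=1 w1=1 w2=1 clk=1 w7=0 w5=0 w0=0 w3=0
t3.Δ0 w4=1 w6=1 w1=1 w2=1 clk=1 w7=0 w5=0 w0=0 w3=0
t3.Δ1 w4=1 w6=1 w1=1 w2=1 clk=0 w7=0 w5=0 w0=0 w3=0
t4.Δ0 w4=1 w6=1 w1=1 w2=1 clk=0 w7=0 w5=0 w0=0 w3=0
t4.Δ1 w4=1 w6=1 w1=1 w2=1 clk=1 w7=0 w5=0 w0=0 w3=0
t4.Δ2 w4=1 w6=1 w1=1 w2=0 clk=1 w7=0 w5=1 w0=0 w3=0
t4.Δ3 w4=1 w6=1 w1=1 w2=0 clk=1 w7=1 w5=1 w0=1 w3=0
t5.Δ0 w4=1 w6=1 w1=1 w2=0 clk=1 w7=1 w5=1 w0=1 w3=0
t5.Δ1 w4=1 w6=1 w1=1 w2=0 clk=0 w7=1 w5=1 w0=1 w3=0
t6.Δ0 w4=1 w6=1 w1=1 w2=0 clk=0 w7=1 w5=1 w0=1 w3=0
t6.Δ1 w4=1 w6=1 w1=1 w2=0 clk=1 w7=1 w5=1 w0=1 w3=0
t6.Δ2 w4=1 w6=1 w1=1 w2=1 clk=1 w7=1 w5=0 w0=1 w3=0
t6.Δ3 w4=1 w6=1 w1=1 w2=1 clk=1 w7=0 w5=0 w0=0 w3=0
t7.Δ0 w4=1 w6=1 w1=1 w2=1 clk=1 w7=0 w5=0 w0=0 w3=0
t7.Δ1 w4=1 w6=1 w1=1 w2=1 clk=0 w7=0 w5=0 w0=0 w3=0
t8.Δ0 w4=1 w6=1 w1=1 w2=1 clk=0 w7=0 w5=0 w0=0 w3=0
t8.Δ1 w4=1 w6=1 w1=1 w2=1 clk=1 w7=0 w5=0 w0=0 w3=0
t8.Δ2 w4=1 w6=1 w1=1 w2=0 clk=1 w7=0 w5=1 w0=0 w3=0
t8.Δ3 w4=1 w6=1 w1=1 w2=0 clk=1 w7=1 w5=1 w0=1 w3=0
t9.Δ0 w4=1 w6=1 w1=1 w2=0 clk=1 w7=1 w5=1 w0=1 w3=0
t9.Δ1 w4=1 w6=1 w1=1 w2=0 clk=0 w7=1 w5=1 w0=1 w3=0
t10.Δ0 w4=1 w6=1 w1=1 w2=0 clk=0 w7=1 w5=1 w0=1 w3=0
t10.Δ1 w4=1 w6=1 w1=1 w2=0 clk=1 w7=1 w5=1 w0=1 w3=0
t10.Δ2 w4=1 w6=1 w1=1 w2=1 clk=1 w7=1 w5=0 w0=1 w3=0
t10.Δ3 w4=1 w6=1 w1=1 w2=1 clk=1 w7=0 w5=0 w0=0 w3=0
t11.Δ0 w4=1 w6=1 w1=1 w2=1 clk=1 w7=0 w5=0 w0=0 w3=0
t11.Δ1 w4=1 w6=1 w1=1 w2=1 clk=0 w7=0 w5=0 w0=0 w3=0
t12.Δ0 w4=1 w6=1 w1=1 w2=1 clk=0 w7=0 w5=0 w0=0 w3=0
t12.Δ1 w4=1 w6=1 w1=1 w2=1 clk=1 w7=0 w5=0 w0=0 w3=0
t12.Δ2 w4=1 w6=1 w1=1 w2=0 clk=1 w7=0 w5=1 w0=0 w3=0
t12.Δ3 w4=1 w6=1 w1=1 w2=0 clk=1 w7=1 w5=1 w0=1 w3=0
t13.Δ0 w4=1 w6=1 w1=1 w2=0 clk=1 w7=1 w5=1 w0=1 w3=0
t13.Δ1 w4=1 w6=1 w1=1 w2=0 clk=0 w7=1 w5=1 w0=1 w3=0
t14.Δ0 w4=1 w6=1 w1=1 w2=0 clk=0 w7=1 w5=1 w0=1 w3=0
t14.Δ1 w4=1 w6=1 w1=1 w2=0 clk=1 w7=1 w5=1 w0=1 w3=0
t14.Δ2 w4=1 w6=1 w1=1 w2=1 clk=1 w7=1 w5=0 w0=1 w3=0
t14.Δ3 w4=1 w6=1 w1=1 w2=1 clk=1 w7=0 w5=0 w0=0 w3=0

0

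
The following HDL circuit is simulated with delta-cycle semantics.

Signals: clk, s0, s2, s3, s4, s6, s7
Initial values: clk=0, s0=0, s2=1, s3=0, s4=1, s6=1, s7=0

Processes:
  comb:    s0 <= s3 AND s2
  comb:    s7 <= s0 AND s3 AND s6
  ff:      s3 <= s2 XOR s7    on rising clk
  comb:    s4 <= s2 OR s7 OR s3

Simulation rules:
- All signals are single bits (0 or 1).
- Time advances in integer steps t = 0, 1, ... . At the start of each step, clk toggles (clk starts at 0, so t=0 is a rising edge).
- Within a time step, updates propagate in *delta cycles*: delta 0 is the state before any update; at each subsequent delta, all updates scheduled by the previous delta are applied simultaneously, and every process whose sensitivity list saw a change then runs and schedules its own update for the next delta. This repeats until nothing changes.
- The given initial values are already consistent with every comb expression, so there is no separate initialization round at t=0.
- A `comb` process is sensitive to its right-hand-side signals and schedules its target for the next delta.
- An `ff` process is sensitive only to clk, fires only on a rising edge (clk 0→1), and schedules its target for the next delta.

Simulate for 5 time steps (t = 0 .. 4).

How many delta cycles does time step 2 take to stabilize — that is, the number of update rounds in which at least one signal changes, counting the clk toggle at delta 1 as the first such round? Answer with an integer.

[bits: s3,s7,s2,s4,clk,s0,s6]
t=0: Δ0=0011001 Δ1=0011101 Δ2=1011101 Δ3=1011111 Δ4=1111111 | 4Δ
t=1: Δ0=1111111 Δ1=1111011 | 1Δ
t=2: Δ0=1111011 Δ1=1111111 Δ2=0111111 Δ3=0011101 | 3Δ
t=3: Δ0=0011101 Δ1=0011001 | 1Δ
t=4: Δ0=0011001 Δ1=0011101 Δ2=1011101 Δ3=1011111 Δ4=1111111 | 4Δ

3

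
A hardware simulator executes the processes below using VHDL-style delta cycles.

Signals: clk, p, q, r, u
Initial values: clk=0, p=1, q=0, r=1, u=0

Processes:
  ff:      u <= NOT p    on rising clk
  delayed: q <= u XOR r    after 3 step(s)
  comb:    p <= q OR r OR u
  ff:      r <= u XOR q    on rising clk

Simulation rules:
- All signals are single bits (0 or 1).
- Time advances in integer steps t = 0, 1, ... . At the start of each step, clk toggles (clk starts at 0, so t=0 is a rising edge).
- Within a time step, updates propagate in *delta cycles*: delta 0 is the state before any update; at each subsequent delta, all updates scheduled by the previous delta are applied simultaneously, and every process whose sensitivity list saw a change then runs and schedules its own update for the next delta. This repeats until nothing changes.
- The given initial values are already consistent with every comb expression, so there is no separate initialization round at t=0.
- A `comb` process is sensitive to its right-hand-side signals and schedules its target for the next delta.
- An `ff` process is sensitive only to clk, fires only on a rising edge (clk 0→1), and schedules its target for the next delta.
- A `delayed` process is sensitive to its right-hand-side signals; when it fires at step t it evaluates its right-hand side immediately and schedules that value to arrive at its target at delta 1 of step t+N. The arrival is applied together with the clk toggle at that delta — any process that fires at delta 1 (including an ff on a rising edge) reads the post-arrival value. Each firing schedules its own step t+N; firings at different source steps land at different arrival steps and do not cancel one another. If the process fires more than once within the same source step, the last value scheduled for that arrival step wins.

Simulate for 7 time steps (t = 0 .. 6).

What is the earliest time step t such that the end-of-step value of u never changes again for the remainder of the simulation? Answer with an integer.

4

t=0 Δ0: p=1 q=0 clk=0 r=1 u=0
  Δ1: clk:0→1
  Δ2: r:1→0
  Δ3: p:1→0
  (3Δ to stable)
t=1 Δ0: p=0 q=0 clk=1 r=0 u=0
  Δ1: clk:1→0
  (1Δ to stable)
t=2 Δ0: p=0 q=0 clk=0 r=0 u=0
  Δ1: clk:0→1
  Δ2: u:0→1
  Δ3: p:0→1
  (3Δ to stable)
t=3 Δ0: p=1 q=0 clk=1 r=0 u=1
  Δ1: clk:1→0
  (1Δ to stable)
t=4 Δ0: p=1 q=0 clk=0 r=0 u=1
  Δ1: clk:0→1
  Δ2: r:0→1, u:1→0
  (2Δ to stable)
t=5 Δ0: p=1 q=0 clk=1 r=1 u=0
  Δ1: q:0→1, clk:1→0
  (1Δ to stable)
t=6 Δ0: p=1 q=1 clk=0 r=1 u=0
  Δ1: clk:0→1
  (1Δ to stable)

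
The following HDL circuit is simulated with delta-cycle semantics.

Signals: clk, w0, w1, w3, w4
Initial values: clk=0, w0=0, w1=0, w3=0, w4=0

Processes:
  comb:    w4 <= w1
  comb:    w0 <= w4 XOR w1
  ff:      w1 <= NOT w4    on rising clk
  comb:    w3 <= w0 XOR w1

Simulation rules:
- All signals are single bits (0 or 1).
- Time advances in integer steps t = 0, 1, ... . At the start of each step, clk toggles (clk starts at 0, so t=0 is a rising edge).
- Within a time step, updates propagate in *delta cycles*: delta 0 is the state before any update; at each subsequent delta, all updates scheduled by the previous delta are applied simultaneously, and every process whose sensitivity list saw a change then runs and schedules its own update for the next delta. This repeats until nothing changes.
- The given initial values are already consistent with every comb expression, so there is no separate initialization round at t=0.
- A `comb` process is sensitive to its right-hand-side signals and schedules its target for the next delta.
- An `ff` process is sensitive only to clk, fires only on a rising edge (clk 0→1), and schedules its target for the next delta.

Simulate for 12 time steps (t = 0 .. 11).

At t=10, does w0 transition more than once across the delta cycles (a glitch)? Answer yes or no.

t=0 Δ0: w4=0 w3=0 w1=0 clk=0 w0=0
  Δ1: clk:0→1
  Δ2: w1:0→1
  Δ3: w4:0→1, w3:0→1, w0:0→1
  Δ4: w3:1→0, w0:1→0
  Δ5: w3:0→1
  (5Δ to stable)
t=1 Δ0: w4=1 w3=1 w1=1 clk=1 w0=0
  Δ1: clk:1→0
  (1Δ to stable)
t=2 Δ0: w4=1 w3=1 w1=1 clk=0 w0=0
  Δ1: clk:0→1
  Δ2: w1:1→0
  Δ3: w4:1→0, w3:1→0, w0:0→1
  Δ4: w3:0→1, w0:1→0
  Δ5: w3:1→0
  (5Δ to stable)
t=3 Δ0: w4=0 w3=0 w1=0 clk=1 w0=0
  Δ1: clk:1→0
  (1Δ to stable)
t=4 Δ0: w4=0 w3=0 w1=0 clk=0 w0=0
  Δ1: clk:0→1
  Δ2: w1:0→1
  Δ3: w4:0→1, w3:0→1, w0:0→1
  Δ4: w3:1→0, w0:1→0
  Δ5: w3:0→1
  (5Δ to stable)
t=5 Δ0: w4=1 w3=1 w1=1 clk=1 w0=0
  Δ1: clk:1→0
  (1Δ to stable)
t=6 Δ0: w4=1 w3=1 w1=1 clk=0 w0=0
  Δ1: clk:0→1
  Δ2: w1:1→0
  Δ3: w4:1→0, w3:1→0, w0:0→1
  Δ4: w3:0→1, w0:1→0
  Δ5: w3:1→0
  (5Δ to stable)
t=7 Δ0: w4=0 w3=0 w1=0 clk=1 w0=0
  Δ1: clk:1→0
  (1Δ to stable)
t=8 Δ0: w4=0 w3=0 w1=0 clk=0 w0=0
  Δ1: clk:0→1
  Δ2: w1:0→1
  Δ3: w4:0→1, w3:0→1, w0:0→1
  Δ4: w3:1→0, w0:1→0
  Δ5: w3:0→1
  (5Δ to stable)
t=9 Δ0: w4=1 w3=1 w1=1 clk=1 w0=0
  Δ1: clk:1→0
  (1Δ to stable)
t=10 Δ0: w4=1 w3=1 w1=1 clk=0 w0=0
  Δ1: clk:0→1
  Δ2: w1:1→0
  Δ3: w4:1→0, w3:1→0, w0:0→1
  Δ4: w3:0→1, w0:1→0
  Δ5: w3:1→0
  (5Δ to stable)
t=11 Δ0: w4=0 w3=0 w1=0 clk=1 w0=0
  Δ1: clk:1→0
  (1Δ to stable)

yes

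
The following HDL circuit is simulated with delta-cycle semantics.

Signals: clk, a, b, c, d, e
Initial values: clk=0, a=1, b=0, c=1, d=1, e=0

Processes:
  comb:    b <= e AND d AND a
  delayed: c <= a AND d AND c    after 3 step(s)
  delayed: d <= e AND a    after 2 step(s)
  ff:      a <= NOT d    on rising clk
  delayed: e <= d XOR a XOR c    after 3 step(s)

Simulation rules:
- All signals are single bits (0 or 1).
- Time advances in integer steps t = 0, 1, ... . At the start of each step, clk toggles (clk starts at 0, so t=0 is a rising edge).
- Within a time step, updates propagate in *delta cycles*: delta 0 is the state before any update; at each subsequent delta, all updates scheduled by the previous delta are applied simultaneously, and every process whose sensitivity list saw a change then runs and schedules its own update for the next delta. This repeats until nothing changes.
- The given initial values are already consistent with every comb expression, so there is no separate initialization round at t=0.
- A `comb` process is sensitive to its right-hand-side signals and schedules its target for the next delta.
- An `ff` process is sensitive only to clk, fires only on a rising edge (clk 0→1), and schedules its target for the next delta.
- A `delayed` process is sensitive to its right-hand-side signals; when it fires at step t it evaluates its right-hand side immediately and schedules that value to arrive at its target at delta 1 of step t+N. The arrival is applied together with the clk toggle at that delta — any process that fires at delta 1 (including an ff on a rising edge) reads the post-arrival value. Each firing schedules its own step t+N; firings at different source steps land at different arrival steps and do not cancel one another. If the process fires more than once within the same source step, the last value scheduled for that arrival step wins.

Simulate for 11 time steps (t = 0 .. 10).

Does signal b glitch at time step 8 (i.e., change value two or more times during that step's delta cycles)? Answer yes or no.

[bits: b,e,a,c,clk,d]
t=0: Δ0=001101 Δ1=001111 Δ2=000111 | 2Δ
t=1: Δ0=000111 Δ1=000101 | 1Δ
t=2: Δ0=000101 Δ1=000110 Δ2=001110 | 2Δ
t=3: Δ0=001110 Δ1=001000 | 1Δ
t=4: Δ0=001000 Δ1=001010 | 1Δ
t=5: Δ0=001010 Δ1=001000 | 1Δ
t=6: Δ0=001000 Δ1=011010 | 1Δ
t=7: Δ0=011010 Δ1=011000 | 1Δ
t=8: Δ0=011000 Δ1=011011 Δ2=110011 Δ3=010011 | 3Δ
t=9: Δ0=010011 Δ1=010001 | 1Δ
t=10: Δ0=010001 Δ1=010010 Δ2=011010 | 2Δ

yes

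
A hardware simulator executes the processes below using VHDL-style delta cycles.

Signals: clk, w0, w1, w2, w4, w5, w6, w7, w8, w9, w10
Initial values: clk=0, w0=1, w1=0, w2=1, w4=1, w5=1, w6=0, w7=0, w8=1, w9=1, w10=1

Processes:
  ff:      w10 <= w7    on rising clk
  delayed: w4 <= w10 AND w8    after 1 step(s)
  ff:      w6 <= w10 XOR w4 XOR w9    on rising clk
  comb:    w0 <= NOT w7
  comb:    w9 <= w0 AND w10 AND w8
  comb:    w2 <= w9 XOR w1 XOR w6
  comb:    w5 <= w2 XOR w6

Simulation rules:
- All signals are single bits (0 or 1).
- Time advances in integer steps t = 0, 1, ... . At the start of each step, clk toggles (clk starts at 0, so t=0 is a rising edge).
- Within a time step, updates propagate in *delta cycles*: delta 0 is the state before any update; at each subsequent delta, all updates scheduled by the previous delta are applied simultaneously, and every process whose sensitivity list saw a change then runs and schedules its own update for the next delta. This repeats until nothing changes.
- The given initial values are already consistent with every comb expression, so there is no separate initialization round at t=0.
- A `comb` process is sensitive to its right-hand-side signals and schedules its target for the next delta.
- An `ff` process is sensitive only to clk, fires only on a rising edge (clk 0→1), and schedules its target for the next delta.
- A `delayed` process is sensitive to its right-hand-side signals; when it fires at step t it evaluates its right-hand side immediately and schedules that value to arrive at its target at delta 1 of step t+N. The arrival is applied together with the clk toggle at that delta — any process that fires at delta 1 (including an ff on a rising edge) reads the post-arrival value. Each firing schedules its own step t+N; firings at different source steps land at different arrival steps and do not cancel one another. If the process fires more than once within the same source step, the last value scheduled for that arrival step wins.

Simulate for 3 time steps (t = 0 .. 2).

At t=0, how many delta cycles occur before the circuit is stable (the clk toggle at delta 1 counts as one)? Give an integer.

5

t=0 Δ0: clk=0 w9=1 w10=1 w1=0 w4=1 w0=1 w6=0 w5=1 w8=1 w7=0 w2=1
  Δ1: clk:0→1
  Δ2: w10:1→0, w6:0→1
  Δ3: w9:1→0, w5:1→0, w2:1→0
  Δ4: w5:0→1, w2:0→1
  Δ5: w5:1→0
  (5Δ to stable)
t=1 Δ0: clk=1 w9=0 w10=0 w1=0 w4=1 w0=1 w6=1 w5=0 w8=1 w7=0 w2=1
  Δ1: clk:1→0, w4:1→0
  (1Δ to stable)
t=2 Δ0: clk=0 w9=0 w10=0 w1=0 w4=0 w0=1 w6=1 w5=0 w8=1 w7=0 w2=1
  Δ1: clk:0→1
  Δ2: w6:1→0
  Δ3: w5:0→1, w2:1→0
  Δ4: w5:1→0
  (4Δ to stable)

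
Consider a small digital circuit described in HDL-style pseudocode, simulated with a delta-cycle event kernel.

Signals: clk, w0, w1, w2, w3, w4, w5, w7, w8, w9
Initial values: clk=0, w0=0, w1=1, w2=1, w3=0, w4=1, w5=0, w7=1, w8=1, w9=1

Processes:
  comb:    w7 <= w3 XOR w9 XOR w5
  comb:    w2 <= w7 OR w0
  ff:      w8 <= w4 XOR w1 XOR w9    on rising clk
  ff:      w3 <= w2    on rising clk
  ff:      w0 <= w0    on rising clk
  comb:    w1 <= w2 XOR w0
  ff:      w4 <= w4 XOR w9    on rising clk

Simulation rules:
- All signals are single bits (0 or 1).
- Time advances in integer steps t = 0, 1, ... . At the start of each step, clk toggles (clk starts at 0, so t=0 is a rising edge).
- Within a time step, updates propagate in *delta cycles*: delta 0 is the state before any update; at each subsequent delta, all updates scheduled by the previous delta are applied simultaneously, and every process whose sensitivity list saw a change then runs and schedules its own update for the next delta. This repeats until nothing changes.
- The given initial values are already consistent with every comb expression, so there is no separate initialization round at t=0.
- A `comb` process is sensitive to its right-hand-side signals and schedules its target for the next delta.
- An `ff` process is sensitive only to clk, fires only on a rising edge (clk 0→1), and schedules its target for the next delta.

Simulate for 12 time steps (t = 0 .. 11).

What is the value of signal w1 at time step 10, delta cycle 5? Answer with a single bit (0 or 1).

t=0 Δ0: w0=0 w5=0 w4=1 w2=1 w3=0 w8=1 w7=1 w1=1 clk=0 w9=1
  Δ1: clk:0→1
  Δ2: w4:1→0, w3:0→1
  Δ3: w7:1→0
  Δ4: w2:1→0
  Δ5: w1:1→0
  (5Δ to stable)
t=1 Δ0: w0=0 w5=0 w4=0 w2=0 w3=1 w8=1 w7=0 w1=0 clk=1 w9=1
  Δ1: clk:1→0
  (1Δ to stable)
t=2 Δ0: w0=0 w5=0 w4=0 w2=0 w3=1 w8=1 w7=0 w1=0 clk=0 w9=1
  Δ1: clk:0→1
  Δ2: w4:0→1, w3:1→0
  Δ3: w7:0→1
  Δ4: w2:0→1
  Δ5: w1:0→1
  (5Δ to stable)
t=3 Δ0: w0=0 w5=0 w4=1 w2=1 w3=0 w8=1 w7=1 w1=1 clk=1 w9=1
  Δ1: clk:1→0
  (1Δ to stable)
t=4 Δ0: w0=0 w5=0 w4=1 w2=1 w3=0 w8=1 w7=1 w1=1 clk=0 w9=1
  Δ1: clk:0→1
  Δ2: w4:1→0, w3:0→1
  Δ3: w7:1→0
  Δ4: w2:1→0
  Δ5: w1:1→0
  (5Δ to stable)
t=5 Δ0: w0=0 w5=0 w4=0 w2=0 w3=1 w8=1 w7=0 w1=0 clk=1 w9=1
  Δ1: clk:1→0
  (1Δ to stable)
t=6 Δ0: w0=0 w5=0 w4=0 w2=0 w3=1 w8=1 w7=0 w1=0 clk=0 w9=1
  Δ1: clk:0→1
  Δ2: w4:0→1, w3:1→0
  Δ3: w7:0→1
  Δ4: w2:0→1
  Δ5: w1:0→1
  (5Δ to stable)
t=7 Δ0: w0=0 w5=0 w4=1 w2=1 w3=0 w8=1 w7=1 w1=1 clk=1 w9=1
  Δ1: clk:1→0
  (1Δ to stable)
t=8 Δ0: w0=0 w5=0 w4=1 w2=1 w3=0 w8=1 w7=1 w1=1 clk=0 w9=1
  Δ1: clk:0→1
  Δ2: w4:1→0, w3:0→1
  Δ3: w7:1→0
  Δ4: w2:1→0
  Δ5: w1:1→0
  (5Δ to stable)
t=9 Δ0: w0=0 w5=0 w4=0 w2=0 w3=1 w8=1 w7=0 w1=0 clk=1 w9=1
  Δ1: clk:1→0
  (1Δ to stable)
t=10 Δ0: w0=0 w5=0 w4=0 w2=0 w3=1 w8=1 w7=0 w1=0 clk=0 w9=1
  Δ1: clk:0→1
  Δ2: w4:0→1, w3:1→0
  Δ3: w7:0→1
  Δ4: w2:0→1
  Δ5: w1:0→1
  (5Δ to stable)
t=11 Δ0: w0=0 w5=0 w4=1 w2=1 w3=0 w8=1 w7=1 w1=1 clk=1 w9=1
  Δ1: clk:1→0
  (1Δ to stable)

1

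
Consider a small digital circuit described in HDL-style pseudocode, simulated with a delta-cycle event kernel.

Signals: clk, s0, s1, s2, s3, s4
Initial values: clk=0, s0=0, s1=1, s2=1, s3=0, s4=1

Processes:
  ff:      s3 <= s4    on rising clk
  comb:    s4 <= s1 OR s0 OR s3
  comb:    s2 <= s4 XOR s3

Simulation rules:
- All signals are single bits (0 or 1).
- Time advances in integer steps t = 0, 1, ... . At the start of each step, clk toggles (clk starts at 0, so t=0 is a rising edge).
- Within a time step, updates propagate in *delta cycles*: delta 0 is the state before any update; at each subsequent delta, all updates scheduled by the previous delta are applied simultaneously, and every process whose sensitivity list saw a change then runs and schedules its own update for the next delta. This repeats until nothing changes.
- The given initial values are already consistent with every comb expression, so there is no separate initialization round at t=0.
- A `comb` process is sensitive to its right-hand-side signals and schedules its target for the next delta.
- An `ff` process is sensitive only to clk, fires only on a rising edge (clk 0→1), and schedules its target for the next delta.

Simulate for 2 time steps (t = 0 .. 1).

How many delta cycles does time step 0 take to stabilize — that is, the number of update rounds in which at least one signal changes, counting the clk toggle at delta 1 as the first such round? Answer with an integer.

t=0 Δ0: s3=0 s4=1 clk=0 s0=0 s1=1 s2=1
  Δ1: clk:0→1
  Δ2: s3:0→1
  Δ3: s2:1→0
  (3Δ to stable)
t=1 Δ0: s3=1 s4=1 clk=1 s0=0 s1=1 s2=0
  Δ1: clk:1→0
  (1Δ to stable)

3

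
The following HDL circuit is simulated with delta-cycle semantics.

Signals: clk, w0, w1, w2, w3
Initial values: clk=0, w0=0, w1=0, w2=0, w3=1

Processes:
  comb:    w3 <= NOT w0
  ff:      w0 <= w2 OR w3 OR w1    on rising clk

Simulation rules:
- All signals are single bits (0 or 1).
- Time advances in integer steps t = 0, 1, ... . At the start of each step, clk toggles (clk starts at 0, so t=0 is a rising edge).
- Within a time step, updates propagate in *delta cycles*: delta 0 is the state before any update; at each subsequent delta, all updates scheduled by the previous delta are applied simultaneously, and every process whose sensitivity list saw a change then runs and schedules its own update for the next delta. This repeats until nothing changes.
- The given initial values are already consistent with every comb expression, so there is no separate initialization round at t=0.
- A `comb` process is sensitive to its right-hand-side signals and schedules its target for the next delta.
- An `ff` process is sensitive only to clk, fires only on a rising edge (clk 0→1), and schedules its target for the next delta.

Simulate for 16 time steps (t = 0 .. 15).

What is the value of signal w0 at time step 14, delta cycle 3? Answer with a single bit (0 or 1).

t0.Δ0 w0=0 w2=0 w3=1 w1=0 clk=0
t0.Δ1 w0=0 w2=0 w3=1 w1=0 clk=1
t0.Δ2 w0=1 w2=0 w3=1 w1=0 clk=1
t0.Δ3 w0=1 w2=0 w3=0 w1=0 clk=1
t1.Δ0 w0=1 w2=0 w3=0 w1=0 clk=1
t1.Δ1 w0=1 w2=0 w3=0 w1=0 clk=0
t2.Δ0 w0=1 w2=0 w3=0 w1=0 clk=0
t2.Δ1 w0=1 w2=0 w3=0 w1=0 clk=1
t2.Δ2 w0=0 w2=0 w3=0 w1=0 clk=1
t2.Δ3 w0=0 w2=0 w3=1 w1=0 clk=1
t3.Δ0 w0=0 w2=0 w3=1 w1=0 clk=1
t3.Δ1 w0=0 w2=0 w3=1 w1=0 clk=0
t4.Δ0 w0=0 w2=0 w3=1 w1=0 clk=0
t4.Δ1 w0=0 w2=0 w3=1 w1=0 clk=1
t4.Δ2 w0=1 w2=0 w3=1 w1=0 clk=1
t4.Δ3 w0=1 w2=0 w3=0 w1=0 clk=1
t5.Δ0 w0=1 w2=0 w3=0 w1=0 clk=1
t5.Δ1 w0=1 w2=0 w3=0 w1=0 clk=0
t6.Δ0 w0=1 w2=0 w3=0 w1=0 clk=0
t6.Δ1 w0=1 w2=0 w3=0 w1=0 clk=1
t6.Δ2 w0=0 w2=0 w3=0 w1=0 clk=1
t6.Δ3 w0=0 w2=0 w3=1 w1=0 clk=1
t7.Δ0 w0=0 w2=0 w3=1 w1=0 clk=1
t7.Δ1 w0=0 w2=0 w3=1 w1=0 clk=0
t8.Δ0 w0=0 w2=0 w3=1 w1=0 clk=0
t8.Δ1 w0=0 w2=0 w3=1 w1=0 clk=1
t8.Δ2 w0=1 w2=0 w3=1 w1=0 clk=1
t8.Δ3 w0=1 w2=0 w3=0 w1=0 clk=1
t9.Δ0 w0=1 w2=0 w3=0 w1=0 clk=1
t9.Δ1 w0=1 w2=0 w3=0 w1=0 clk=0
t10.Δ0 w0=1 w2=0 w3=0 w1=0 clk=0
t10.Δ1 w0=1 w2=0 w3=0 w1=0 clk=1
t10.Δ2 w0=0 w2=0 w3=0 w1=0 clk=1
t10.Δ3 w0=0 w2=0 w3=1 w1=0 clk=1
t11.Δ0 w0=0 w2=0 w3=1 w1=0 clk=1
t11.Δ1 w0=0 w2=0 w3=1 w1=0 clk=0
t12.Δ0 w0=0 w2=0 w3=1 w1=0 clk=0
t12.Δ1 w0=0 w2=0 w3=1 w1=0 clk=1
t12.Δ2 w0=1 w2=0 w3=1 w1=0 clk=1
t12.Δ3 w0=1 w2=0 w3=0 w1=0 clk=1
t13.Δ0 w0=1 w2=0 w3=0 w1=0 clk=1
t13.Δ1 w0=1 w2=0 w3=0 w1=0 clk=0
t14.Δ0 w0=1 w2=0 w3=0 w1=0 clk=0
t14.Δ1 w0=1 w2=0 w3=0 w1=0 clk=1
t14.Δ2 w0=0 w2=0 w3=0 w1=0 clk=1
t14.Δ3 w0=0 w2=0 w3=1 w1=0 clk=1
t15.Δ0 w0=0 w2=0 w3=1 w1=0 clk=1
t15.Δ1 w0=0 w2=0 w3=1 w1=0 clk=0

0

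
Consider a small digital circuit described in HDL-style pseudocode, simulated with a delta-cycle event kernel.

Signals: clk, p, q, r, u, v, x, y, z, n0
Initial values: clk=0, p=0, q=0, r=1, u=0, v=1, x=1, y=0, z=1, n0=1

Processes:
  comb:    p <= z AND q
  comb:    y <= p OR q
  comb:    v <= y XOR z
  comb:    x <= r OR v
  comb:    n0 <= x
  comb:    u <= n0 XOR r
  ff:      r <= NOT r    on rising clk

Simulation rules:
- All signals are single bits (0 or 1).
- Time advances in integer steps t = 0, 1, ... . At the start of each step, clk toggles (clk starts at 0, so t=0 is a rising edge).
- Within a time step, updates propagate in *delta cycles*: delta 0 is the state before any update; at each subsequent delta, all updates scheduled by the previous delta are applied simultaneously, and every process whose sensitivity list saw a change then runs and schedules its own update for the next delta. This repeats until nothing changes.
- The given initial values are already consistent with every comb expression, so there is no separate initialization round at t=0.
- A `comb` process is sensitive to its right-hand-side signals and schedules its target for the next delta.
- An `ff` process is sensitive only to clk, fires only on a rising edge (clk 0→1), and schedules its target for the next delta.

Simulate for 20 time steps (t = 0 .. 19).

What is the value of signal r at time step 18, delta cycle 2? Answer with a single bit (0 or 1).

[bits: v,p,clk,u,r,n0,x,y,z,q]
t=0: Δ0=1000111010 Δ1=1010111010 Δ2=1010011010 Δ3=1011011010 | 3Δ
t=1: Δ0=1011011010 Δ1=1001011010 | 1Δ
t=2: Δ0=1001011010 Δ1=1011011010 Δ2=1011111010 Δ3=1010111010 | 3Δ
t=3: Δ0=1010111010 Δ1=1000111010 | 1Δ
t=4: Δ0=1000111010 Δ1=1010111010 Δ2=1010011010 Δ3=1011011010 | 3Δ
t=5: Δ0=1011011010 Δ1=1001011010 | 1Δ
t=6: Δ0=1001011010 Δ1=1011011010 Δ2=1011111010 Δ3=1010111010 | 3Δ
t=7: Δ0=1010111010 Δ1=1000111010 | 1Δ
t=8: Δ0=1000111010 Δ1=1010111010 Δ2=1010011010 Δ3=1011011010 | 3Δ
t=9: Δ0=1011011010 Δ1=1001011010 | 1Δ
t=10: Δ0=1001011010 Δ1=1011011010 Δ2=1011111010 Δ3=1010111010 | 3Δ
t=11: Δ0=1010111010 Δ1=1000111010 | 1Δ
t=12: Δ0=1000111010 Δ1=1010111010 Δ2=1010011010 Δ3=1011011010 | 3Δ
t=13: Δ0=1011011010 Δ1=1001011010 | 1Δ
t=14: Δ0=1001011010 Δ1=1011011010 Δ2=1011111010 Δ3=1010111010 | 3Δ
t=15: Δ0=1010111010 Δ1=1000111010 | 1Δ
t=16: Δ0=1000111010 Δ1=1010111010 Δ2=1010011010 Δ3=1011011010 | 3Δ
t=17: Δ0=1011011010 Δ1=1001011010 | 1Δ
t=18: Δ0=1001011010 Δ1=1011011010 Δ2=1011111010 Δ3=1010111010 | 3Δ
t=19: Δ0=1010111010 Δ1=1000111010 | 1Δ

1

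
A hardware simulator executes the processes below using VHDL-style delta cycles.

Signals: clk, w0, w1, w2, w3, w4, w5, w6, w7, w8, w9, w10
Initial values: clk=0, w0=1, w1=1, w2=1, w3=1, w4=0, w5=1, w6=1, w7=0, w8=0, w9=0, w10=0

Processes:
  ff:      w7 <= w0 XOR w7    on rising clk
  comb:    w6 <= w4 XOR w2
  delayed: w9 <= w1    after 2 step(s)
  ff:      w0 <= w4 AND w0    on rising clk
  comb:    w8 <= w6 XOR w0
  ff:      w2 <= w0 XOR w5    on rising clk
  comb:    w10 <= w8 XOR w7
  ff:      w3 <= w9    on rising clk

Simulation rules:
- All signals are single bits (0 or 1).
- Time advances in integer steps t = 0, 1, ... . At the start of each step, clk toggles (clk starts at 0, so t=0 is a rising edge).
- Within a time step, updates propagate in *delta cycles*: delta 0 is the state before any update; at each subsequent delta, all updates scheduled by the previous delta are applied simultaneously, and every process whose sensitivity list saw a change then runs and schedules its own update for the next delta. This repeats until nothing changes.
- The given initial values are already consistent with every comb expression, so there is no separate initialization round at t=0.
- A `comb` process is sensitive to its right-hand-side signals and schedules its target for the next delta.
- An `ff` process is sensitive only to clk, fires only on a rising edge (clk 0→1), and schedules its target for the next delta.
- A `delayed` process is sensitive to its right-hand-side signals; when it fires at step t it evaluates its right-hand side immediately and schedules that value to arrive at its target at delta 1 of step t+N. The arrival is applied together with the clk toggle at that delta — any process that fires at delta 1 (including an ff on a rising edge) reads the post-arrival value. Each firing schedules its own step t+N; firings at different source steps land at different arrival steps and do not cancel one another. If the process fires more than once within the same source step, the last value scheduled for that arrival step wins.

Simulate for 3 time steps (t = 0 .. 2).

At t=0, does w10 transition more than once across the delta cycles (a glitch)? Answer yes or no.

yes

t=0 Δ0: w1=1 w8=0 w5=1 w10=0 w6=1 w7=0 w9=0 w3=1 clk=0 w4=0 w2=1 w0=1
  Δ1: clk:0→1
  Δ2: w7:0→1, w3:1→0, w2:1→0, w0:1→0
  Δ3: w8:0→1, w10:0→1, w6:1→0
  Δ4: w8:1→0, w10:1→0
  Δ5: w10:0→1
  (5Δ to stable)
t=1 Δ0: w1=1 w8=0 w5=1 w10=1 w6=0 w7=1 w9=0 w3=0 clk=1 w4=0 w2=0 w0=0
  Δ1: clk:1→0
  (1Δ to stable)
t=2 Δ0: w1=1 w8=0 w5=1 w10=1 w6=0 w7=1 w9=0 w3=0 clk=0 w4=0 w2=0 w0=0
  Δ1: clk:0→1
  Δ2: w2:0→1
  Δ3: w6:0→1
  Δ4: w8:0→1
  Δ5: w10:1→0
  (5Δ to stable)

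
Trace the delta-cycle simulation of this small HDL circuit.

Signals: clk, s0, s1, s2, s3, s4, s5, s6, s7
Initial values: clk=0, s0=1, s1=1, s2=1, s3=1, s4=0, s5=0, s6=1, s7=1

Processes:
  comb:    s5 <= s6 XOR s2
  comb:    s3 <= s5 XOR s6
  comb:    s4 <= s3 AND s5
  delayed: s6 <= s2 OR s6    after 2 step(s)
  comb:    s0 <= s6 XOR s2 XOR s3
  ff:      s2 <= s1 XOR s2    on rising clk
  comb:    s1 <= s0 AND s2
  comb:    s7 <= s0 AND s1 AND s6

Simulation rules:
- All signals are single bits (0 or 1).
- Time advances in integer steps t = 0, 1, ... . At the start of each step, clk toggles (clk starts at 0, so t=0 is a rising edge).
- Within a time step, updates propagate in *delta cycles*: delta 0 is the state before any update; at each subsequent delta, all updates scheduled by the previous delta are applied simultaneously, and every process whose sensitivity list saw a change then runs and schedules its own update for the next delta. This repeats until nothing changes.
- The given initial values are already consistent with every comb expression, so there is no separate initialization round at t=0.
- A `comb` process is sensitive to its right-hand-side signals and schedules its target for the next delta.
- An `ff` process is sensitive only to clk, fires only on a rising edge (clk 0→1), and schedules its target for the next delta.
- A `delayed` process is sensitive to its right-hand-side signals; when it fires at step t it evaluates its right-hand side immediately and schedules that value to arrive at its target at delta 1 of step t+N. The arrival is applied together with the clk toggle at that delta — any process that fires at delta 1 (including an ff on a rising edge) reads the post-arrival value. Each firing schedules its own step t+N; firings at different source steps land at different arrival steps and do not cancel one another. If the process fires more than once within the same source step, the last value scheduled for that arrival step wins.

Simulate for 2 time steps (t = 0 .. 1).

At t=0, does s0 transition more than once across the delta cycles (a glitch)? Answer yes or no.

t0.Δ0 s7=1 s4=0 s1=1 s6=1 s5=0 s2=1 s0=1 clk=0 s3=1
t0.Δ1 s7=1 s4=0 s1=1 s6=1 s5=0 s2=1 s0=1 clk=1 s3=1
t0.Δ2 s7=1 s4=0 s1=1 s6=1 s5=0 s2=0 s0=1 clk=1 s3=1
t0.Δ3 s7=1 s4=0 s1=0 s6=1 s5=1 s2=0 s0=0 clk=1 s3=1
t0.Δ4 s7=0 s4=1 s1=0 s6=1 s5=1 s2=0 s0=0 clk=1 s3=0
t0.Δ5 s7=0 s4=0 s1=0 s6=1 s5=1 s2=0 s0=1 clk=1 s3=0
t1.Δ0 s7=0 s4=0 s1=0 s6=1 s5=1 s2=0 s0=1 clk=1 s3=0
t1.Δ1 s7=0 s4=0 s1=0 s6=1 s5=1 s2=0 s0=1 clk=0 s3=0

yes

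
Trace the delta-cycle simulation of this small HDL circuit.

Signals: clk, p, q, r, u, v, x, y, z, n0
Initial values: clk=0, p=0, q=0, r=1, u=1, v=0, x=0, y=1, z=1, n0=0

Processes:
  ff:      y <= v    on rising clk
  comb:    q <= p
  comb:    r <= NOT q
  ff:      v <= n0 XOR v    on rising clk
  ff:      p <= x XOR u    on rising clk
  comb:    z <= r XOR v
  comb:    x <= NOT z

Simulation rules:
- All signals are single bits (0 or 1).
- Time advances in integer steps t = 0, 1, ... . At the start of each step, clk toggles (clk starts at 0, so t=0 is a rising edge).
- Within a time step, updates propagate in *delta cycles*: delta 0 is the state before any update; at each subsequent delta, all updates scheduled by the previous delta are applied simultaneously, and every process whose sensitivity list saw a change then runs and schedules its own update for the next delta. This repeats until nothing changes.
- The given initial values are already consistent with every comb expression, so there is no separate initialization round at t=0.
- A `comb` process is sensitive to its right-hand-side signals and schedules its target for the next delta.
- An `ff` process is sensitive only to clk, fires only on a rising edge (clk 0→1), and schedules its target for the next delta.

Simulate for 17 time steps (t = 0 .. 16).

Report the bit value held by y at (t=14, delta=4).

0

t=0 Δ0: u=1 p=0 v=0 z=1 n0=0 clk=0 r=1 x=0 y=1 q=0
  Δ1: clk:0→1
  Δ2: p:0→1, y:1→0
  Δ3: q:0→1
  Δ4: r:1→0
  Δ5: z:1→0
  Δ6: x:0→1
  (6Δ to stable)
t=1 Δ0: u=1 p=1 v=0 z=0 n0=0 clk=1 r=0 x=1 y=0 q=1
  Δ1: clk:1→0
  (1Δ to stable)
t=2 Δ0: u=1 p=1 v=0 z=0 n0=0 clk=0 r=0 x=1 y=0 q=1
  Δ1: clk:0→1
  Δ2: p:1→0
  Δ3: q:1→0
  Δ4: r:0→1
  Δ5: z:0→1
  Δ6: x:1→0
  (6Δ to stable)
t=3 Δ0: u=1 p=0 v=0 z=1 n0=0 clk=1 r=1 x=0 y=0 q=0
  Δ1: clk:1→0
  (1Δ to stable)
t=4 Δ0: u=1 p=0 v=0 z=1 n0=0 clk=0 r=1 x=0 y=0 q=0
  Δ1: clk:0→1
  Δ2: p:0→1
  Δ3: q:0→1
  Δ4: r:1→0
  Δ5: z:1→0
  Δ6: x:0→1
  (6Δ to stable)
t=5 Δ0: u=1 p=1 v=0 z=0 n0=0 clk=1 r=0 x=1 y=0 q=1
  Δ1: clk:1→0
  (1Δ to stable)
t=6 Δ0: u=1 p=1 v=0 z=0 n0=0 clk=0 r=0 x=1 y=0 q=1
  Δ1: clk:0→1
  Δ2: p:1→0
  Δ3: q:1→0
  Δ4: r:0→1
  Δ5: z:0→1
  Δ6: x:1→0
  (6Δ to stable)
t=7 Δ0: u=1 p=0 v=0 z=1 n0=0 clk=1 r=1 x=0 y=0 q=0
  Δ1: clk:1→0
  (1Δ to stable)
t=8 Δ0: u=1 p=0 v=0 z=1 n0=0 clk=0 r=1 x=0 y=0 q=0
  Δ1: clk:0→1
  Δ2: p:0→1
  Δ3: q:0→1
  Δ4: r:1→0
  Δ5: z:1→0
  Δ6: x:0→1
  (6Δ to stable)
t=9 Δ0: u=1 p=1 v=0 z=0 n0=0 clk=1 r=0 x=1 y=0 q=1
  Δ1: clk:1→0
  (1Δ to stable)
t=10 Δ0: u=1 p=1 v=0 z=0 n0=0 clk=0 r=0 x=1 y=0 q=1
  Δ1: clk:0→1
  Δ2: p:1→0
  Δ3: q:1→0
  Δ4: r:0→1
  Δ5: z:0→1
  Δ6: x:1→0
  (6Δ to stable)
t=11 Δ0: u=1 p=0 v=0 z=1 n0=0 clk=1 r=1 x=0 y=0 q=0
  Δ1: clk:1→0
  (1Δ to stable)
t=12 Δ0: u=1 p=0 v=0 z=1 n0=0 clk=0 r=1 x=0 y=0 q=0
  Δ1: clk:0→1
  Δ2: p:0→1
  Δ3: q:0→1
  Δ4: r:1→0
  Δ5: z:1→0
  Δ6: x:0→1
  (6Δ to stable)
t=13 Δ0: u=1 p=1 v=0 z=0 n0=0 clk=1 r=0 x=1 y=0 q=1
  Δ1: clk:1→0
  (1Δ to stable)
t=14 Δ0: u=1 p=1 v=0 z=0 n0=0 clk=0 r=0 x=1 y=0 q=1
  Δ1: clk:0→1
  Δ2: p:1→0
  Δ3: q:1→0
  Δ4: r:0→1
  Δ5: z:0→1
  Δ6: x:1→0
  (6Δ to stable)
t=15 Δ0: u=1 p=0 v=0 z=1 n0=0 clk=1 r=1 x=0 y=0 q=0
  Δ1: clk:1→0
  (1Δ to stable)
t=16 Δ0: u=1 p=0 v=0 z=1 n0=0 clk=0 r=1 x=0 y=0 q=0
  Δ1: clk:0→1
  Δ2: p:0→1
  Δ3: q:0→1
  Δ4: r:1→0
  Δ5: z:1→0
  Δ6: x:0→1
  (6Δ to stable)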